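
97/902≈0.108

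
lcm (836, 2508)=2508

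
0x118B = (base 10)4491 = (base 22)963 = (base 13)2076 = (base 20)B4B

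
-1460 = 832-2292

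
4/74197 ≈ 0.0000539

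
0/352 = 0 = 0.00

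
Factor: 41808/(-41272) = -1 * 2^1 * 3^1 * 7^(-1) * 11^(-1) * 13^1 = -78/77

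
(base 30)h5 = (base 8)1003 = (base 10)515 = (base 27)j2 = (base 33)fk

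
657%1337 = 657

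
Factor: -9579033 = -1 * 3^3 * 354779^1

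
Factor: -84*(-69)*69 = 2^2*3^3*7^1*23^2 = 399924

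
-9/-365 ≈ 0.0247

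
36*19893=716148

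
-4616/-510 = 9 + 13/255 ≈ 9.05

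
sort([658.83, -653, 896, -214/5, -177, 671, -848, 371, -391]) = [-848, -653, -391, -177, -214/5, 371, 658.83, 671, 896]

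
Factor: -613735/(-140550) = 2^(-1) * 3^(-1) * 5^(-1) * 131^1 = 131/30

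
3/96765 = 1/32255 ≈ 0.0000310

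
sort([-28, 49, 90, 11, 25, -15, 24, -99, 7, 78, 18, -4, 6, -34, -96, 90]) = [-99, -96, -34, -28, -15, -4, 6, 7, 11, 18, 24, 25, 49, 78, 90, 90]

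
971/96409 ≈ 0.0101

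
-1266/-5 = 253 + 1/5 = 253.20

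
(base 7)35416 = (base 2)10001110100111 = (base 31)9fd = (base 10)9127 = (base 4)2032213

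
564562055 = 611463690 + -46901635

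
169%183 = 169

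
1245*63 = 78435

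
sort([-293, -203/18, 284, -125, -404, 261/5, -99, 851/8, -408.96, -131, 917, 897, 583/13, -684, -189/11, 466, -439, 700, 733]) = [-684, -439, -408.96, -404, -293, -131, -125, -99, -189/11, -203/18, 583/13, 261/5, 851/8, 284, 466, 700, 733, 897, 917]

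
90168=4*22542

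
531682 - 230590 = 301092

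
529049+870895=1399944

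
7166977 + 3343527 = 10510504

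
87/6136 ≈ 0.0142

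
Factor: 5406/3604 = 2^(-1)*3^1 = 3/2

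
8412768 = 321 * 26208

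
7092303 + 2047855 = 9140158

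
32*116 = 3712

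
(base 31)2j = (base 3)10000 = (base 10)81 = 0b1010001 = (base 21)3i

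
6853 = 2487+4366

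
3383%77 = 72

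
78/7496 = 39/3748 ≈ 0.0104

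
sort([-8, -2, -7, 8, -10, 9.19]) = [-10, -8, -7, -2, 8, 9.19]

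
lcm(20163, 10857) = 141141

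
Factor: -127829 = -1*13^1*9833^1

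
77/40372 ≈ 0.00191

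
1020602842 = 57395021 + 963207821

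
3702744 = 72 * 51427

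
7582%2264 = 790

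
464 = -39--503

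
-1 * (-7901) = 7901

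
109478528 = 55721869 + 53756659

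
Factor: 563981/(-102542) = -1*2^(-1)*11^1 = -11/2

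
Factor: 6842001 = 3^1 * 2280667^1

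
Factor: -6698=-1 * 2^1 * 17^1 * 197^1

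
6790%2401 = 1988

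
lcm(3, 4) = 12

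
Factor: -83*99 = -1*3^2*11^1*83^1 = -8217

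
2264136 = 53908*42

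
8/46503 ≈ 0.000172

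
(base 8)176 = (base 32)3u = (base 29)4a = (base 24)56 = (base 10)126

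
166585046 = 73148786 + 93436260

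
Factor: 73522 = 2^1*36761^1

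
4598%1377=467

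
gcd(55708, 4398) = 1466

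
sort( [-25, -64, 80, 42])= [-64, -25, 42, 80]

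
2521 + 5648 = 8169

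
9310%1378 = 1042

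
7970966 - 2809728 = 5161238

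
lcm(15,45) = 45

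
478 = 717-239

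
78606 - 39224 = 39382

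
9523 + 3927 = 13450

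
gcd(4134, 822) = 6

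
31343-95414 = -64071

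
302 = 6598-6296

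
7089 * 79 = 560031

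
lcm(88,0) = 0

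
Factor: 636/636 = 1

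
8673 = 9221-548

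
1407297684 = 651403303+755894381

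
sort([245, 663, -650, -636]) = [-650, -636, 245, 663]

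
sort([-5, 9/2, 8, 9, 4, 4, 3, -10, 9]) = [-10, -5, 3, 4, 4, 9/2, 8, 9, 9]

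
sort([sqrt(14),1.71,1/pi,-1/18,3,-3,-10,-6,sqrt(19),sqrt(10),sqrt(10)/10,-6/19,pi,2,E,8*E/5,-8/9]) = [-10,-6,-3,-8/9,-6/19,-1/18,sqrt(10)/10,1/pi,1.71,2,E,3,pi,sqrt(10),sqrt(14),8*E/5,sqrt(19)]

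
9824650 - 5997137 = 3827513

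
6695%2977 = 741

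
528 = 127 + 401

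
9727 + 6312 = 16039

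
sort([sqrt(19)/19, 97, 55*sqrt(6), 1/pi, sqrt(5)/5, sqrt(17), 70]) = [sqrt(19)/19, 1/pi, sqrt(5)/5, sqrt(17), 70, 97, 55*sqrt(6)]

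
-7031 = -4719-2312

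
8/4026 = 4/2013 ≈ 0.00199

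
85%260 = 85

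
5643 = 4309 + 1334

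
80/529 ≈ 0.151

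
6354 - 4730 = 1624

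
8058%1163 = 1080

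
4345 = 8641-4296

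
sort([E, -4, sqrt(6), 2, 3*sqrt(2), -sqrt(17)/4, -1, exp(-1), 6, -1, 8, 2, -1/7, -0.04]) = [-4, -sqrt(17)/4, -1, -1, -1/7, -0.04, exp(-1), 2, 2, sqrt(6), E, 3*sqrt(2), 6, 8]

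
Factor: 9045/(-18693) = -1*3^1*5^1*31^(-1) = -15/31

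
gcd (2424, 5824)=8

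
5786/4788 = 1 + 499/2394 ≈ 1.21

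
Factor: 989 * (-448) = -1 * 2^6 * 7^1 * 23^1 * 43^1 = -443072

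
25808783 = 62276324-36467541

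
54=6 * 9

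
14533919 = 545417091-530883172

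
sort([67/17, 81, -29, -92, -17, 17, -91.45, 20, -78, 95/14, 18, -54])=[-92, -91.45, -78, -54, -29, -17, 67/17, 95/14, 17, 18, 20, 81]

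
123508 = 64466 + 59042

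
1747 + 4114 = 5861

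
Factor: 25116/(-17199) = -1 * 2^2 * 3^(-2) * 7^(-1) * 23^1 = -92/63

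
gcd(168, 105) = 21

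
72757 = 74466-1709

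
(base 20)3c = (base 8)110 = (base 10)72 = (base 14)52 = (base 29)2e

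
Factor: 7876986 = 2^1 * 3^1 * 13^1 * 100987^1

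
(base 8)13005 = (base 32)5g5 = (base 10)5637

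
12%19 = 12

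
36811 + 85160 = 121971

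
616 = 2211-1595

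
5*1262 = 6310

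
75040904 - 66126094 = 8914810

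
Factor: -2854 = -1*2^1*1427^1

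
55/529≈0.104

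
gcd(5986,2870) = 82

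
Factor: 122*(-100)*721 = -1*2^3*5^2*7^1*61^1*103^1 = -8796200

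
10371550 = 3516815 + 6854735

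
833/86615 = 49/5095 ≈ 0.00962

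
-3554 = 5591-9145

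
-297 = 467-764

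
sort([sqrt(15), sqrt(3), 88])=[sqrt(3), sqrt(15), 88]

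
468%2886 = 468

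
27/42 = 9/14 ≈ 0.643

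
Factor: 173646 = 2^1 * 3^2 * 11^1 * 877^1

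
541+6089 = 6630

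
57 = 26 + 31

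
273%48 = 33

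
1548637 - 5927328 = -4378691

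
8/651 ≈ 0.0123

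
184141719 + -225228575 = -41086856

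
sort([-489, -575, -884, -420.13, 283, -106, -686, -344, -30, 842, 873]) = [-884, -686, -575, -489, -420.13, -344, -106, -30, 283, 842, 873]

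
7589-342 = 7247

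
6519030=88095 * 74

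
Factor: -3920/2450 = -1*2^3*5^(-1) = -8/5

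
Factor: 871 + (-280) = 3^1*197^1 = 591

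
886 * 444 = 393384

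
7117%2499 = 2119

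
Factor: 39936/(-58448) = -1*2^6*3^1*281^(-1) = -192/281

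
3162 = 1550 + 1612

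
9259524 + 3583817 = 12843341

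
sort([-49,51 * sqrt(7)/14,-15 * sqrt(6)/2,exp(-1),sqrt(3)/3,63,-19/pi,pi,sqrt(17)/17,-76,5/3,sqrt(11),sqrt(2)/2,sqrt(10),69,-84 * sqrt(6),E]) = [-84 * sqrt(6),-76,-49,-15 * sqrt(6)/2,-19/pi,sqrt(17)/17,exp(-1),sqrt(3)/3,sqrt(2)/2,5/3,E,pi,sqrt(10),sqrt(11),51 * sqrt(7)/14,63,69]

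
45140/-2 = -22570 = -22570.00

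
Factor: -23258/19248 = -1*2^ (-3)*3^ (-1)*29^1 = -29/24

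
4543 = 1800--2743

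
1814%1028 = 786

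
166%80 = 6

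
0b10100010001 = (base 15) 5b7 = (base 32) 18h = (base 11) a7a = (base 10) 1297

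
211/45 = 4 + 31/45 ≈ 4.69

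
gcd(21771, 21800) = 1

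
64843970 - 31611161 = 33232809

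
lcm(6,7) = 42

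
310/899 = 10/29 ≈ 0.345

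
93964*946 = 88889944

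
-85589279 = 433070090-518659369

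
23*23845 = 548435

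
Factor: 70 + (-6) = 2^6 = 64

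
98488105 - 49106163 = 49381942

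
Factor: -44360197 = -1*7^1*1301^1*4871^1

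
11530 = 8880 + 2650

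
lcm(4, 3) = 12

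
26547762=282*94141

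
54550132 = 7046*7742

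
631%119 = 36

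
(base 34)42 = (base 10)138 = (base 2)10001010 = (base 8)212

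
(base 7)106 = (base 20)2f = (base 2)110111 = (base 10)55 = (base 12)47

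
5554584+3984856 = 9539440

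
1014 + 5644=6658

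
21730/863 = 25+155/863 ≈ 25.18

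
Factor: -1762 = -1 * 2^1 * 881^1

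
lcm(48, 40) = 240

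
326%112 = 102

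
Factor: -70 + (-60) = -1 * 2^1 * 5^1 * 13^1 = -130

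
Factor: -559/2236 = -1 * 2^ (-2) = -1/4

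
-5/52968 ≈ -0.0000944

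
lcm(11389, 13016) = 91112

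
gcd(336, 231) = 21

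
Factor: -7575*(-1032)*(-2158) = -1*2^4*3^2*5^2*13^1*43^1*83^1*101^1 = -16869949200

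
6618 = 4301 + 2317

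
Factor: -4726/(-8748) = 2^(-1) * 3^(-7) * 17^1 * 139^1 = 2363/4374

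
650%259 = 132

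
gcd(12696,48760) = 184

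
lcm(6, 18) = 18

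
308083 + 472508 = 780591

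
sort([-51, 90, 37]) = [-51, 37, 90]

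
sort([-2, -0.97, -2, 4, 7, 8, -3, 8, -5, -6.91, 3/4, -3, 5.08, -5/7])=[-6.91, -5, -3, -3, -2, -2, -0.97, -5/7, 3/4, 4, 5.08, 7, 8, 8]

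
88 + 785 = 873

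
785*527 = 413695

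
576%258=60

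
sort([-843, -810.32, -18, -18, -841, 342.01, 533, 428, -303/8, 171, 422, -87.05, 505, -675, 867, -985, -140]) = [-985, -843, -841, -810.32, -675, -140, -87.05, -303/8, -18, -18, 171, 342.01, 422, 428, 505, 533, 867]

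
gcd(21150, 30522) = 6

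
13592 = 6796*2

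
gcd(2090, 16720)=2090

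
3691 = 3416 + 275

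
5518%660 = 238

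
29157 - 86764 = -57607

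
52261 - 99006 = -46745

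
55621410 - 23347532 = 32273878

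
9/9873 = 1/1097 ≈ 0.000912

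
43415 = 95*457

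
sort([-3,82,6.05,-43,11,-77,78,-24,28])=[-77,-43,-24,-3,6.05,11,28,78,82]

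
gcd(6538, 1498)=14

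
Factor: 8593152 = 2^8 * 3^1 * 67^1 * 167^1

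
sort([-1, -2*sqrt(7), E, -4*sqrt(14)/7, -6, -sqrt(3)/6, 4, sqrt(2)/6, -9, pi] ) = [-9, -6, -2*sqrt(7), -4*sqrt(14)/7, -1, -sqrt(3)/6, sqrt(2)/6, E, pi, 4] 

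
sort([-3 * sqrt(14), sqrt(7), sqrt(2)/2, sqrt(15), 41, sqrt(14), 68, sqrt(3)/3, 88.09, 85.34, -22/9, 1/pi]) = [-3 * sqrt(14), -22/9, 1/pi, sqrt(3)/3, sqrt(2)/2, sqrt(7), sqrt(14), sqrt(15), 41, 68, 85.34, 88.09]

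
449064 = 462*972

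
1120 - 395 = 725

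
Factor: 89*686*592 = 2^5*7^3*37^1*89^1 = 36143968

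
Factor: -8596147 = -1*7^1*1228021^1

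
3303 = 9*367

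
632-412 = 220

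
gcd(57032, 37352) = 8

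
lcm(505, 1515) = 1515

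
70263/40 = 1756+23/40 ≈ 1756.58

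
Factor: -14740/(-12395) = 2^2*11^1*37^(-1) = 44/37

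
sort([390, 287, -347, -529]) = [-529, -347, 287, 390]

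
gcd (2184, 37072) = 56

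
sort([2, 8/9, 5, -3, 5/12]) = [-3, 5/12, 8/9, 2, 5]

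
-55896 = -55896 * 1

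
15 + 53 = 68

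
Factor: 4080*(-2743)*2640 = -1*2^8*3^2*5^2*11^1*13^1*17^1*211^1 = -29545401600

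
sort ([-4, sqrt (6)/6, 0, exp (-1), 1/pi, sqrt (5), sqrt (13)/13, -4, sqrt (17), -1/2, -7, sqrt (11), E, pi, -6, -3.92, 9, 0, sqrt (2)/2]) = [-7, -6, -4, -4, -3.92, -1/2, 0, 0, sqrt (13)/13, 1/pi, exp (-1), sqrt (6)/6, sqrt (2)/2, sqrt (5), E, pi, sqrt (11), sqrt (17), 9]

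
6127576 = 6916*886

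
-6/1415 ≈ -0.00424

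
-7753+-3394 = -11147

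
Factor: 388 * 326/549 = 2^3 * 3^(-2) * 61^(-1) * 97^1 * 163^1 = 126488/549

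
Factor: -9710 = -1 * 2^1 * 5^1 * 971^1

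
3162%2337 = 825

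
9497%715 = 202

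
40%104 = 40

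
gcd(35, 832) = 1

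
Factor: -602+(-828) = -1 * 2^1 * 5^1 * 11^1 * 13^1 = -1430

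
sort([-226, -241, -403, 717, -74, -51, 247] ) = [-403, -241, -226, -74, -51, 247, 717] 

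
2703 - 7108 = -4405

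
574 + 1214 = 1788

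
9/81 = 1/9 ≈ 0.111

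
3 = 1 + 2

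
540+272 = 812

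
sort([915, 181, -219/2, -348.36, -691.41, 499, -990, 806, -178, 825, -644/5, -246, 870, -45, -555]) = [-990, -691.41, -555, -348.36, -246, -178, -644/5, -219/2, -45, 181, 499, 806, 825, 870, 915]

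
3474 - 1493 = 1981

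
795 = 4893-4098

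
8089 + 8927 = 17016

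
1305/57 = 22 + 17/19 ≈ 22.89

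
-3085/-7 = 440+5/7≈440.71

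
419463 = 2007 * 209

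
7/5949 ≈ 0.00118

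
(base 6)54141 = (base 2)1110011101101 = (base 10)7405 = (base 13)34a8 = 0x1ced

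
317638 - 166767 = 150871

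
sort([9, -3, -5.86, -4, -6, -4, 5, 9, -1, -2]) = [-6, -5.86, -4, -4, -3, -2, -1, 5, 9, 9]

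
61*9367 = 571387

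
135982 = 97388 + 38594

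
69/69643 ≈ 0.000991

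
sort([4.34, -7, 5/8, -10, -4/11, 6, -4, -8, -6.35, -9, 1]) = [-10, -9, -8, -7, -6.35, -4, -4/11, 5/8, 1, 4.34, 6]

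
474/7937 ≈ 0.0597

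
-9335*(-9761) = 91118935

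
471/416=1 + 55/416 ≈ 1.13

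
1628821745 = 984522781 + 644298964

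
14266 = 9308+4958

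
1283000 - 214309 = 1068691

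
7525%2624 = 2277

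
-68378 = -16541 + -51837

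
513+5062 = 5575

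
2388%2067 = 321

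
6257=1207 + 5050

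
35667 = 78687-43020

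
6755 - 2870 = 3885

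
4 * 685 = 2740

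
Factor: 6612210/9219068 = 2^(-1) * 3^2 * 5^1 * 11^1 * 37^(-1) * 167^(-1) * 373^(-1) * 6679^1 = 3306105/4609534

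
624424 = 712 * 877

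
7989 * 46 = 367494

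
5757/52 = 110 + 37/52 ≈ 110.71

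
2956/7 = 422 + 2/7 ≈ 422.29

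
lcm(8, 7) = 56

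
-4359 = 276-4635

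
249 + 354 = 603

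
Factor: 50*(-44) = -1*2^3*5^2*11^1 = -2200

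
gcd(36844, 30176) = 4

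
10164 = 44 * 231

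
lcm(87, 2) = 174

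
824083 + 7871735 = 8695818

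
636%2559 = 636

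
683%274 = 135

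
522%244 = 34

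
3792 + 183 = 3975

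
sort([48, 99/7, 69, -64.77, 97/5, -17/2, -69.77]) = [-69.77, -64.77, -17/2, 99/7, 97/5, 48, 69]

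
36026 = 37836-1810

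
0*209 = 0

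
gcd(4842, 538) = 538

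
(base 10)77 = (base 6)205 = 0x4d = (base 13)5c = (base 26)2p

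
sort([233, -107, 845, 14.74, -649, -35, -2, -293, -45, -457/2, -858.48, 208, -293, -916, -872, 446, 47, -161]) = [-916, -872, -858.48, -649, -293, -293, -457/2, -161, -107, -45, -35, -2, 14.74, 47, 208, 233, 446, 845]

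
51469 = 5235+46234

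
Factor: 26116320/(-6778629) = -1*2^5*3^(-1)*5^1*11^(-1)*13^(-1)*23^(-1)*229^(-1)*54409^1 = -8705440/2259543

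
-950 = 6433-7383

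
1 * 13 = 13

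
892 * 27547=24571924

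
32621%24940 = 7681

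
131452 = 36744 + 94708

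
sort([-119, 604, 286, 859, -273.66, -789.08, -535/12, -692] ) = [-789.08, -692, -273.66, -119, -535/12, 286, 604, 859] 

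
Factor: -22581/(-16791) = 3^1 * 13^1 * 29^(-1) = 39/29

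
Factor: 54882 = 2^1*3^2*3049^1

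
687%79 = 55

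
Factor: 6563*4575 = 3^1*5^2*61^1*6563^1 = 30025725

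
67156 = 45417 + 21739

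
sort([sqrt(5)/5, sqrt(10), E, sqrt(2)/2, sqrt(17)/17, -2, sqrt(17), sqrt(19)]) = [-2, sqrt(17)/17, sqrt(5)/5, sqrt(2)/2, E, sqrt(10), sqrt(17), sqrt(19)]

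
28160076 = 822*34258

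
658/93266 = 329/46633 ≈ 0.00706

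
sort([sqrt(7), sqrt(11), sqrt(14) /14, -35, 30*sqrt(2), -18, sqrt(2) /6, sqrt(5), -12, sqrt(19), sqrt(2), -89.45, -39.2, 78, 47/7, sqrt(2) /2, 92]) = [-89.45, -39.2, -35, -18, -12, sqrt(2) /6, sqrt(14) /14, sqrt(2) /2, sqrt(2), sqrt(5), sqrt(7), sqrt(11), sqrt(19), 47/7, 30*sqrt(2), 78, 92]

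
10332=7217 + 3115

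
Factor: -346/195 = -1*2^1*3^(-1)*5^(-1)*13^(-1)*173^1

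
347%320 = 27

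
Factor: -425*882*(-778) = 2^2*3^2*5^2*7^2*17^1*389^1 = 291633300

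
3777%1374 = 1029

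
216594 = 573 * 378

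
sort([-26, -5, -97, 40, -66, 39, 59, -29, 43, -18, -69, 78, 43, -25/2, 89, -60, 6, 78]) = [-97, -69, -66, -60, -29, -26, -18, -25/2, -5, 6, 39, 40, 43, 43, 59, 78, 78, 89]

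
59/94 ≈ 0.628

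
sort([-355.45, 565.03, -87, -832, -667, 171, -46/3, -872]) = [-872, -832, -667, -355.45, -87, -46/3, 171, 565.03]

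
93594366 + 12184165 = 105778531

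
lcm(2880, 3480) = 83520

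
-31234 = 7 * (-4462)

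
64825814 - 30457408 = 34368406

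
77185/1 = 77185 = 77185.00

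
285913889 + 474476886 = 760390775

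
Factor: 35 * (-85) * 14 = -1 * 2^1 * 5^2 * 7^2 * 17^1 = -41650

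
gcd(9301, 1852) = 1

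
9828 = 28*351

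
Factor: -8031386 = -1*2^1*11^1*365063^1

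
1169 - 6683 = -5514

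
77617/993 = 78 + 163/993 ≈ 78.16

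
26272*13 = 341536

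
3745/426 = 8 + 337/426 ≈ 8.79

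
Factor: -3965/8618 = -1*2^(-1)*5^1*13^1*31^(-1)*61^1*139^(-1)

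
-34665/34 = -1019 - 19/34 ≈ -1019.56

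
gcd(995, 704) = 1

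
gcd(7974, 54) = 18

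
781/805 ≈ 0.970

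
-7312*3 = -21936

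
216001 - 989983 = -773982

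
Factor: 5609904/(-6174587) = -1*2^4*3^1*17^(-1)*73^1*1601^1*363211^(-1)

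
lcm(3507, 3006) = 21042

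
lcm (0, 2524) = 0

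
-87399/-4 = 21849 + 3/4 = 21849.75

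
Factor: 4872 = 2^3*3^1*7^1*29^1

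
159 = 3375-3216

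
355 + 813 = 1168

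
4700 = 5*940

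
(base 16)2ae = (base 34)k6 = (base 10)686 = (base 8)1256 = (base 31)m4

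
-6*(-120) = 720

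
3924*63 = 247212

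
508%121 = 24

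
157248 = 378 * 416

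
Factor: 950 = 2^1*5^2*19^1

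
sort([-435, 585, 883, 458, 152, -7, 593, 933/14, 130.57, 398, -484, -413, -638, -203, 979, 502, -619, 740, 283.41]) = [-638, -619, -484, -435, -413, -203, -7, 933/14, 130.57, 152, 283.41, 398, 458, 502, 585, 593, 740, 883, 979]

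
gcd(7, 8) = 1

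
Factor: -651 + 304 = -1 * 347^1 = -347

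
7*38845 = 271915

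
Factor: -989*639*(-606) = 2^1*3^3*23^1*43^1*71^1*101^1 = 382974426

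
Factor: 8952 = 2^3*3^1*373^1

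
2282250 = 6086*375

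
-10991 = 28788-39779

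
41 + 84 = 125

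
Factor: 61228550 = 2^1 * 5^2 * 317^1 * 3863^1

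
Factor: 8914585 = 5^1*1782917^1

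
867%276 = 39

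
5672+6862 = 12534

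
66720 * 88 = 5871360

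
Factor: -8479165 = -1 * 5^1 * 29^1 * 58477^1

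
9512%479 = 411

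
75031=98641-23610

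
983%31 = 22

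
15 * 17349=260235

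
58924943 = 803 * 73381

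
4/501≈0.00798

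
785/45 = 157/9 ≈ 17.44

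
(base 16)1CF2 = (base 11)5627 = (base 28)9CI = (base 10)7410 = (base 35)61P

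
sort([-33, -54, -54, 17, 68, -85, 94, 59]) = [-85, -54, -54, -33, 17, 59, 68, 94]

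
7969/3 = 2656 + 1/3 ≈ 2656.33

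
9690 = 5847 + 3843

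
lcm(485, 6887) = 34435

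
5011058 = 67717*74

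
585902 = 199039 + 386863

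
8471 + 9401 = 17872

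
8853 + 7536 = 16389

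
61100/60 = 1018 + 1/3 ≈ 1018.33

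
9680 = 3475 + 6205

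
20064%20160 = 20064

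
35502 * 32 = 1136064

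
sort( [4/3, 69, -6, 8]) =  [-6, 4/3, 8, 69]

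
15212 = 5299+9913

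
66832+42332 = 109164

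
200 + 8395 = 8595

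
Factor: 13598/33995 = 2^1*5^(-1) = 2/5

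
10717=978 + 9739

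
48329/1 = 48329 = 48329.00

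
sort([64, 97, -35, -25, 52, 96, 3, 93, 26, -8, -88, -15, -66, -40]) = [-88, -66, -40, -35, -25, -15, -8, 3, 26, 52, 64, 93, 96, 97]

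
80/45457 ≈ 0.00176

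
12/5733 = 4/1911 ≈ 0.00209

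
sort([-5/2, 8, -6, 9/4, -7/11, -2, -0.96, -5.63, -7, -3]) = [-7, -6, -5.63, -3, -5/2, -2, -0.96, -7/11, 9/4, 8]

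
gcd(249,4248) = 3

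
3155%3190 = 3155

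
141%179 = 141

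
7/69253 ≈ 0.000101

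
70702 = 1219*58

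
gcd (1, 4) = 1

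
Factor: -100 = -1*2^2*5^2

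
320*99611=31875520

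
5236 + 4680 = 9916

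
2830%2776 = 54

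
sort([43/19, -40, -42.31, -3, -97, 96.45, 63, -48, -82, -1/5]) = [-97, -82, -48, -42.31, -40, -3, -1/5, 43/19, 63, 96.45]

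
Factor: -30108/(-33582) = 2^1 * 13^1 * 29^(-1) = 26/29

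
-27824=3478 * (-8)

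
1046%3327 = 1046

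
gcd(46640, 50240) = 80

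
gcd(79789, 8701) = 1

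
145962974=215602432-69639458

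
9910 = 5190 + 4720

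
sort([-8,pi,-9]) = [-9,-8,pi]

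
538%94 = 68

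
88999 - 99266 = -10267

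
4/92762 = 2/46381 ≈ 0.0000431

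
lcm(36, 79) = 2844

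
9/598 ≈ 0.0151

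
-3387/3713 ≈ -0.912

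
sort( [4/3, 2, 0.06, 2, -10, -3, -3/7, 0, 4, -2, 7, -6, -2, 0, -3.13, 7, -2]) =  [-10, -6, -3.13, -3, -2, -2, -2, -3/7, 0, 0, 0.06, 4/3, 2, 2, 4, 7, 7]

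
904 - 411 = 493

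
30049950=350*85857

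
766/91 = 8+38/91 ≈ 8.42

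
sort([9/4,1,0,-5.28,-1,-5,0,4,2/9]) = [-5.28,-5,-1,0,0,2/9,1,9/4,4]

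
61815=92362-30547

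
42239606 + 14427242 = 56666848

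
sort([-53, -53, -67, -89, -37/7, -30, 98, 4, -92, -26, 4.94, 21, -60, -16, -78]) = [-92, -89, -78, -67, -60, -53, -53, -30, -26, -16, -37/7, 4, 4.94, 21, 98]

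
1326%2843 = 1326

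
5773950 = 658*8775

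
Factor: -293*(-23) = 23^1*293^1 = 6739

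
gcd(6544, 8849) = 1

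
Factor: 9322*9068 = 2^3*59^1*79^1*2267^1 = 84531896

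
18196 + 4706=22902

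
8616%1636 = 436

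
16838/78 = 215+34/39≈215.87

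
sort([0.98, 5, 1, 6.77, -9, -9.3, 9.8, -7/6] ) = [-9.3, -9, -7/6, 0.98, 1, 5, 6.77, 9.8] 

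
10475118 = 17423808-6948690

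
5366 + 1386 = 6752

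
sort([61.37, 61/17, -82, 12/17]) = [-82, 12/17, 61/17, 61.37]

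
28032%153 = 33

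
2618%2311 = 307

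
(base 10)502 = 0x1f6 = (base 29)h9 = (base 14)27c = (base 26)j8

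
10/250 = 1/25 = 0.04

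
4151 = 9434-5283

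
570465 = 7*81495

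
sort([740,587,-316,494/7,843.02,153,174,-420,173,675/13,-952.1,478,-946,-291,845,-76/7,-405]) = [-952.1,-946,-420,-405,-316,-291,-76/7,675/13,494/7,153,173,174,478,587,740,843.02,845]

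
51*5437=277287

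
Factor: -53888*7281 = -1*2^7*3^2*421^1*809^1 = -392358528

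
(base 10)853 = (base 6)3541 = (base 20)22d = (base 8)1525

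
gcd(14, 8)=2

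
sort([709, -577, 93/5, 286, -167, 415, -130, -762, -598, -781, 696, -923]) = [-923, -781, -762, -598, -577, -167, -130, 93/5, 286, 415, 696, 709]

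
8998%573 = 403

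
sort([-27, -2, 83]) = [-27, -2, 83]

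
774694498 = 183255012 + 591439486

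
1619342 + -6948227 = -5328885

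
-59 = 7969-8028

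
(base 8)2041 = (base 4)100201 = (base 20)2ch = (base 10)1057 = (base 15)4a7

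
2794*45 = 125730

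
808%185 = 68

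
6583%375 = 208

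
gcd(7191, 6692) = 1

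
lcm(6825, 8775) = 61425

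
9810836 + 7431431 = 17242267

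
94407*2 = 188814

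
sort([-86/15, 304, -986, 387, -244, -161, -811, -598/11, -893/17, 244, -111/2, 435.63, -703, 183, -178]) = [-986, -811, -703, -244, -178, -161, -111/2, -598/11, -893/17, -86/15, 183, 244, 304, 387, 435.63]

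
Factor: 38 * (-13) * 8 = -1 * 2^4 * 13^1 * 19^1 = -3952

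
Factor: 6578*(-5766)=-1*2^2*3^1*11^1*13^1*23^1*31^2=-37928748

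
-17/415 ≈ -0.0410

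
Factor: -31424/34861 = -1 * 2^6 * 71^(-1) = -64/71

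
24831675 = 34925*711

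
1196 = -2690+3886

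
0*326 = 0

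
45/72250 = 9/14450 ≈ 0.000623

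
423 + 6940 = 7363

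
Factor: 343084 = 2^2 * 7^1 * 12253^1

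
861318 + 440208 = 1301526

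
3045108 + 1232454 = 4277562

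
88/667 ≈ 0.132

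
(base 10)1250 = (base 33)14t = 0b10011100010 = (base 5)20000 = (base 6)5442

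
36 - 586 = -550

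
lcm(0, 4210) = 0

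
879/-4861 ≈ -0.181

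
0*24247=0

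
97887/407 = 240 + 207/407 ≈ 240.51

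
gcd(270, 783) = 27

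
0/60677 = 0 = 0.00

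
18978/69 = 275 + 1/23 ≈ 275.04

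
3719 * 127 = 472313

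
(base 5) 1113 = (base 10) 158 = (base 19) 86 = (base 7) 314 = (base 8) 236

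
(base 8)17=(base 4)33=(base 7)21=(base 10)15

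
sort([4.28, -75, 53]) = [-75, 4.28, 53]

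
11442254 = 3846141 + 7596113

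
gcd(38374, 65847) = 1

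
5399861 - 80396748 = -74996887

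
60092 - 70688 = -10596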